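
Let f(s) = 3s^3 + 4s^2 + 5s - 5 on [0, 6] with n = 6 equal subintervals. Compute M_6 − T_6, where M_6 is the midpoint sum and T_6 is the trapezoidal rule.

M_6 = 1304.5.
T_6 = 1351.
M_6 − T_6 = -46.5.

-46.5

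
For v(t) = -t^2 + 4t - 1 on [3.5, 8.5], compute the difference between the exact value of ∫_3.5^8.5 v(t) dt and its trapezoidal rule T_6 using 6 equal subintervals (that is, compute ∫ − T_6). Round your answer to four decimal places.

Exact integral: ∫_3.5^8.5 v(t) dt ≈ -75.416667.
T_6 ≈ -75.995370.
Error ≈ -75.416667 − (-75.995370) ≈ 0.5787.

0.5787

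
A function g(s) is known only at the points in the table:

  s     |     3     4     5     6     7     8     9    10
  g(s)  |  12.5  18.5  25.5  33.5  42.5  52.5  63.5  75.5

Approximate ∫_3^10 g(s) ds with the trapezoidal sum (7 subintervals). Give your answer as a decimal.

Δs = 1.
T_7 = (1/2)·[12.5 + 2·18.5 + 2·25.5 + 2·33.5 + 2·42.5 + 2·52.5 + 2·63.5 + 75.5] = 280.

280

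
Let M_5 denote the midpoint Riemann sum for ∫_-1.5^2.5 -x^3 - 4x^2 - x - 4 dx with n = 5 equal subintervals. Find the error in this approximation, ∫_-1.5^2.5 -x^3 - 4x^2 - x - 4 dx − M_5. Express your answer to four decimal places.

-1.1733

Exact integral: ∫_-1.5^2.5 f(x) dx ≈ -51.833333.
M_5 = -50.66.
Error ≈ -51.833333 − (-50.66) ≈ -1.1733.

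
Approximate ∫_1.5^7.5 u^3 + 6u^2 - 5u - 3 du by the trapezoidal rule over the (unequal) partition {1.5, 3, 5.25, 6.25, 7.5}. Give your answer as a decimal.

Subinterval widths: 1.5, 2.25, 1, 1.25.
f(1.5) = 6.375, f(3) = 63, f(5.25) = 280.828125, f(6.25) = 444.265625, f(7.5) = 718.875.
On each subinterval the trapezoid contributes (Δu_i/2)·[f(u_{i-1}) + f(u_i)].
Sum = 1528.34765625.

1528.34765625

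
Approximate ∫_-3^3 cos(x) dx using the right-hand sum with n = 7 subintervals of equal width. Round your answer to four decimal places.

0.2647

Δx = (3 − (-3))/7 = 6/7.
Right endpoints: -15/7, -9/7, -3/7, 3/7, 9/7, 15/7, 3.
f(-15/7) ≈ -0.5414, f(-9/7) ≈ 0.2812, f(-3/7) ≈ 0.9096, f(3/7) ≈ 0.9096, f(9/7) ≈ 0.2812, f(15/7) ≈ -0.5414, f(3) ≈ -0.9900.
Sum = Δx · [f(-15/7) + f(-9/7) + f(-3/7) + ...].
Sum ≈ 0.2647.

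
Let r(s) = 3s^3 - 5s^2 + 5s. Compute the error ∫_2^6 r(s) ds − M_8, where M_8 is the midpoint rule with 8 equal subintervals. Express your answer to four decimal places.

2.5833

Exact integral: ∫_2^6 r(s) ds ≈ 693.333333.
M_8 = 690.75.
Error ≈ 693.333333 − 690.75 ≈ 2.5833.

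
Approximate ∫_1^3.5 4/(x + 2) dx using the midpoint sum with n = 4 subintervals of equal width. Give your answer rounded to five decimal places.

Δx = (3.5 − 1)/4 = 0.625.
Midpoints: 1.3125, 1.9375, 2.5625, 3.1875.
f(1.3125) = 64/53, f(1.9375) = 64/63, f(2.5625) = 64/73, f(3.1875) = 64/83.
Sum = Δx · [f(1.3125) + f(1.9375) + f(2.5625) + f(3.1875)].
Sum ≈ 2.41951.

2.41951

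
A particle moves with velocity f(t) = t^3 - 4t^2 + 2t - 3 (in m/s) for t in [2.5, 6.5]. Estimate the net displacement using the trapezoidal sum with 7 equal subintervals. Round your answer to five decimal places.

117.23469

Δt = (6.5 − 2.5)/7 = 4/7.
f(2.5) = -7.375, f(43/14) = -15413/2744, f(51/14) = -1245/2744, f(59/14) = 25339/2744, f(67/14) = 67411/2744, f(75/14) = 128043/2744, f(83/14) = 210307/2744, f(6.5) = 115.625.
T_7 = (Δt/2)·[f(t_0) + 2f(t_1) + ... + 2f(t_{6}) + f(t_7)].
Sum ≈ 117.23469.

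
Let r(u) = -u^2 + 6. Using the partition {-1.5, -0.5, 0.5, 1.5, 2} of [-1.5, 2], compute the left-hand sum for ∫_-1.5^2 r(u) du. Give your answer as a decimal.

Subinterval widths: 1, 1, 1, 0.5.
Left endpoints: -1.5, -0.5, 0.5, 1.5.
r(-1.5) = 3.75, r(-0.5) = 5.75, r(0.5) = 5.75, r(1.5) = 3.75.
Sum = Σ Δu_i · r(u_i).
Sum = 17.125.

17.125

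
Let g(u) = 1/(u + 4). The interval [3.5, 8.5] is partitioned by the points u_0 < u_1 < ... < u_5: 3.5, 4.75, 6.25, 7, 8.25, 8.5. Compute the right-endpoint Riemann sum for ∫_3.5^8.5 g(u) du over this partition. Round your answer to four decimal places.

0.4794

Subinterval widths: 1.25, 1.5, 0.75, 1.25, 0.25.
Right endpoints: 4.75, 6.25, 7, 8.25, 8.5.
g(4.75) = 4/35, g(6.25) = 4/41, g(7) = 1/11, g(8.25) = 4/49, g(8.5) = 0.08.
Sum = Σ Δu_i · g(u_i).
Sum ≈ 0.4794.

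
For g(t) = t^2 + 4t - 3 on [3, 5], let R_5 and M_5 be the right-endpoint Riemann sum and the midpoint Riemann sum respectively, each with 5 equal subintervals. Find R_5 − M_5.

R_5 = 63.52.
M_5 = 58.64.
R_5 − M_5 = 4.88.

4.88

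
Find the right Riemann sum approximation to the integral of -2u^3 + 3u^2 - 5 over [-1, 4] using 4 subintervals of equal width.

-148.4375

Δu = (4 − (-1))/4 = 1.25.
Right endpoints: 0.25, 1.5, 2.75, 4.
f(0.25) = -4.84375, f(1.5) = -5, f(2.75) = -23.90625, f(4) = -85.
Sum = Δu · [f(0.25) + f(1.5) + f(2.75) + f(4)].
Sum = -148.4375.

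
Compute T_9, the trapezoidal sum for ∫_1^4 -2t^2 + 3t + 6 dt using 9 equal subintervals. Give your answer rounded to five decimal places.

Δt = (4 − 1)/9 = 1/3.
f(1) = 7, f(4/3) = 58/9, f(5/3) = 49/9, f(2) = 4, f(7/3) = 19/9, f(8/3) = -2/9, f(3) = -3, f(10/3) = -56/9, f(11/3) = -89/9, f(4) = -14.
T_9 = (Δt/2)·[f(t_0) + 2f(t_1) + ... + 2f(t_{8}) + f(t_9)].
Sum ≈ -1.61111.

-1.61111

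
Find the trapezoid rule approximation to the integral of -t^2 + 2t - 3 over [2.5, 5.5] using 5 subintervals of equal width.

-35.43

Δt = (5.5 − 2.5)/5 = 0.6.
f(2.5) = -4.25, f(3.1) = -6.41, f(3.7) = -9.29, f(4.3) = -12.89, f(4.9) = -17.21, f(5.5) = -22.25.
T_5 = (Δt/2)·[f(t_0) + 2f(t_1) + ... + 2f(t_{4}) + f(t_5)].
Sum = -35.43.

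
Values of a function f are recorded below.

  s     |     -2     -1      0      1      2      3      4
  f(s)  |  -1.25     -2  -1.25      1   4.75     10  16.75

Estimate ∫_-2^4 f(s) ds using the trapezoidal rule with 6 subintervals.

Δs = 1.
T_6 = (1/2)·[(-1.25) + 2·(-2) + 2·(-1.25) + 2·1 + 2·4.75 + 2·10 + 16.75] = 20.25.

20.25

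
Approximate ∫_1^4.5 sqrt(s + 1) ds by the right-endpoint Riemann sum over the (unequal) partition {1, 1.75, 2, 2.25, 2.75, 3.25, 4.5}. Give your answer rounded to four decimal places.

7.0580

Subinterval widths: 0.75, 0.25, 0.25, 0.5, 0.5, 1.25.
Right endpoints: 1.75, 2, 2.25, 2.75, 3.25, 4.5.
f(1.75) ≈ 1.6583, f(2) ≈ 1.7321, f(2.25) ≈ 1.8028, f(2.75) ≈ 1.9365, f(3.25) ≈ 2.0616, f(4.5) ≈ 2.3452.
Sum = Σ Δs_i · f(s_i).
Sum ≈ 7.0580.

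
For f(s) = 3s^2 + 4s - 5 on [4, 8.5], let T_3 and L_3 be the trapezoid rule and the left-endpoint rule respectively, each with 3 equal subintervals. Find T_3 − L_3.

140.0625

T_3 = 645.1875.
L_3 = 505.125.
T_3 − L_3 = 140.0625.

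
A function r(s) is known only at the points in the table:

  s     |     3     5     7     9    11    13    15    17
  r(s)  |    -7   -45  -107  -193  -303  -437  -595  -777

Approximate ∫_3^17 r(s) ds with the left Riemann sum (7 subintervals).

-3374

Δs = 2.
Sum = 2·[(-7) + (-45) + (-107) + (-193) + (-303) + (-437) + (-595)] = -3374.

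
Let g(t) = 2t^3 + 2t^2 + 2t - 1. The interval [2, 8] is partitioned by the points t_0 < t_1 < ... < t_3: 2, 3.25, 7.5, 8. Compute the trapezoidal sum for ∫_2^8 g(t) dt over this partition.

Subinterval widths: 1.25, 4.25, 0.5.
g(2) = 27, g(3.25) = 95.28125, g(7.5) = 970.25, g(8) = 1167.
On each subinterval the trapezoid contributes (Δt_i/2)·[g(t_{i-1}) + g(t_i)].
Sum = 2874.9921875.

2874.9921875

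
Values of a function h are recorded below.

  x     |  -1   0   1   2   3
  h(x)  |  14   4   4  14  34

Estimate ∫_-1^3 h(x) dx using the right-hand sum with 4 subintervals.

Δx = 1.
Sum = 1·[4 + 4 + 14 + 34] = 56.

56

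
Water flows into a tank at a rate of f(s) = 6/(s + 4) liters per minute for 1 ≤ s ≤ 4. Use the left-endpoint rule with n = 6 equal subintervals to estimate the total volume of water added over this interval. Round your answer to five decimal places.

Δs = (4 − 1)/6 = 0.5.
Left endpoints: 1, 1.5, 2, 2.5, 3, 3.5.
f(1) = 1.2, f(1.5) = 12/11, f(2) = 1, f(2.5) = 12/13, f(3) = 6/7, f(3.5) = 0.8.
Sum = Δs · [f(1) + f(1.5) + f(2) + ...].
Sum ≈ 2.93556.

2.93556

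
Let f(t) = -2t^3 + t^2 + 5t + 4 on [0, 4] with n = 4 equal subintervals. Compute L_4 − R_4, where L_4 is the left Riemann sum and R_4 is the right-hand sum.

L_4 = -12.
R_4 = -104.
L_4 − R_4 = 92.

92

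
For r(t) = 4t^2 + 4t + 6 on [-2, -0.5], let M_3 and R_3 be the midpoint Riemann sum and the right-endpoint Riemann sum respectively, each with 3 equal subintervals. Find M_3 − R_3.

1.875

M_3 = 11.875.
R_3 = 10.
M_3 − R_3 = 1.875.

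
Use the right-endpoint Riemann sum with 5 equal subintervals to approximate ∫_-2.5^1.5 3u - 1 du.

Δu = (1.5 − (-2.5))/5 = 0.8.
Right endpoints: -1.7, -0.9, -0.1, 0.7, 1.5.
f(-1.7) = -6.1, f(-0.9) = -3.7, f(-0.1) = -1.3, f(0.7) = 1.1, f(1.5) = 3.5.
Sum = Δu · [f(-1.7) + f(-0.9) + f(-0.1) + f(0.7) + f(1.5)].
Sum = -5.2.

-5.2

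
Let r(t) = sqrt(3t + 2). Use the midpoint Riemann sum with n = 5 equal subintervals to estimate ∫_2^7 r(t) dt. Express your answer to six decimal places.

Δt = (7 − 2)/5 = 1.
Midpoints: 2.5, 3.5, 4.5, 5.5, 6.5.
r(2.5) ≈ 3.082207, r(3.5) ≈ 3.535534, r(4.5) ≈ 3.937004, r(5.5) ≈ 4.301163, r(6.5) ≈ 4.636809.
Sum = Δt · [r(2.5) + r(3.5) + r(4.5) + r(5.5) + r(6.5)].
Sum ≈ 19.492717.

19.492717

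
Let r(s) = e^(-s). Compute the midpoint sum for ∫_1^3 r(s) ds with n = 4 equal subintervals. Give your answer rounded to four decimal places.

Δs = (3 − 1)/4 = 0.5.
Midpoints: 1.25, 1.75, 2.25, 2.75.
r(1.25) ≈ 0.2865, r(1.75) ≈ 0.1738, r(2.25) ≈ 0.1054, r(2.75) ≈ 0.0639.
Sum = Δs · [r(1.25) + r(1.75) + r(2.25) + r(2.75)].
Sum ≈ 0.3148.

0.3148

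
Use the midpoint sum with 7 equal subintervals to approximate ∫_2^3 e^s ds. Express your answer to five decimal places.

12.68569

Δs = (3 − 2)/7 = 1/7.
Midpoints: 29/14, 31/14, 33/14, 2.5, 37/14, 39/14, 41/14.
f(29/14) ≈ 7.93615, f(31/14) ≈ 9.15487, f(33/14) ≈ 10.56073, f(2.5) ≈ 12.18249, f(37/14) ≈ 14.05330, f(39/14) ≈ 16.21139, f(41/14) ≈ 18.70090.
Sum = Δs · [f(29/14) + f(31/14) + f(33/14) + ...].
Sum ≈ 12.68569.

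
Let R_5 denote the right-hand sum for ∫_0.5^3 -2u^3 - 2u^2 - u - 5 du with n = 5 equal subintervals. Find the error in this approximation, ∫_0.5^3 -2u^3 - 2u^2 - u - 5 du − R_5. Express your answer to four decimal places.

19.7396

Exact integral: ∫_0.5^3 f(u) du ≈ -75.260417.
R_5 = -95.
Error ≈ -75.260417 − (-95) ≈ 19.7396.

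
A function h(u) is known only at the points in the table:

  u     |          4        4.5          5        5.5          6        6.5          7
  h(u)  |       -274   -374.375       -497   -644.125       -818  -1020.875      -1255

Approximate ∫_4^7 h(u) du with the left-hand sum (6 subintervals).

-1814.1875

Δu = 0.5.
Sum = 0.5·[(-274) + (-374.375) + (-497) + (-644.125) + (-818) + (-1020.875)] = -1814.1875.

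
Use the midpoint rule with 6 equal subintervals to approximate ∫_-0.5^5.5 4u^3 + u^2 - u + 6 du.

976

Δu = (5.5 − (-0.5))/6 = 1.
Midpoints: 0, 1, 2, 3, 4, 5.
f(0) = 6, f(1) = 10, f(2) = 40, f(3) = 120, f(4) = 274, f(5) = 526.
Sum = Δu · [f(0) + f(1) + f(2) + ...].
Sum = 976.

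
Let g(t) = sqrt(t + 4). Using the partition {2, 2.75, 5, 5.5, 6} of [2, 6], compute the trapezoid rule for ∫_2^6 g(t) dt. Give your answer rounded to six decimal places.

11.272346

Subinterval widths: 0.75, 2.25, 0.5, 0.5.
g(2) ≈ 2.449490, g(2.75) ≈ 2.598076, g(5) ≈ 3.000000, g(5.5) ≈ 3.082207, g(6) ≈ 3.162278.
On each subinterval the trapezoid contributes (Δt_i/2)·[g(t_{i-1}) + g(t_i)].
Sum ≈ 11.272346.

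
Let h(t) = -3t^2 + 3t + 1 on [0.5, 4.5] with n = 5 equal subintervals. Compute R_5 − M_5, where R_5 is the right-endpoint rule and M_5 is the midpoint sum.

-21.12

R_5 = -77.48.
M_5 = -56.36.
R_5 − M_5 = -21.12.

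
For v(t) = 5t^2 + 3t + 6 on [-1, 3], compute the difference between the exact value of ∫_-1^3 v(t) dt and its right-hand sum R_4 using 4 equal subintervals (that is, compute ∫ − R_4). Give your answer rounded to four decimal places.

Exact integral: ∫_-1^3 v(t) dt ≈ 82.666667.
R_4 = 112.
Error ≈ 82.666667 − 112 ≈ -29.3333.

-29.3333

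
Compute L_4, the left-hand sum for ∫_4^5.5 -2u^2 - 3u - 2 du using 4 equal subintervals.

-86.5078125

Δu = (5.5 − 4)/4 = 0.375.
Left endpoints: 4, 4.375, 4.75, 5.125.
f(4) = -46, f(4.375) = -53.40625, f(4.75) = -61.375, f(5.125) = -69.90625.
Sum = Δu · [f(4) + f(4.375) + f(4.75) + f(5.125)].
Sum = -86.5078125.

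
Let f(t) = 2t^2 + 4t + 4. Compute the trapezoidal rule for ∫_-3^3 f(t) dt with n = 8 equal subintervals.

Δt = (3 − (-3))/8 = 0.75.
f(-3) = 10, f(-2.25) = 5.125, f(-1.5) = 2.5, f(-0.75) = 2.125, f(0) = 4, f(0.75) = 8.125, f(1.5) = 14.5, f(2.25) = 23.125, f(3) = 34.
T_8 = (Δt/2)·[f(t_0) + 2f(t_1) + ... + 2f(t_{7}) + f(t_8)].
Sum = 61.125.

61.125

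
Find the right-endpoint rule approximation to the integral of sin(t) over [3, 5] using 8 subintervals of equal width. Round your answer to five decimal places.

-1.40452

Δt = (5 − 3)/8 = 0.25.
Right endpoints: 3.25, 3.5, 3.75, 4, 4.25, 4.5, 4.75, 5.
f(3.25) ≈ -0.10820, f(3.5) ≈ -0.35078, f(3.75) ≈ -0.57156, f(4) ≈ -0.75680, f(4.25) ≈ -0.89499, f(4.5) ≈ -0.97753, f(4.75) ≈ -0.99929, f(5) ≈ -0.95892.
Sum = Δt · [f(3.25) + f(3.5) + f(3.75) + ...].
Sum ≈ -1.40452.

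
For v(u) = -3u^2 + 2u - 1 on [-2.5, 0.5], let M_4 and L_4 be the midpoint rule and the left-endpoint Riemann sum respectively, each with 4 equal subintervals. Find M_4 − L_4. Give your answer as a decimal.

M_4 = -24.328125.
L_4 = -34.59375.
M_4 − L_4 = 10.265625.

10.265625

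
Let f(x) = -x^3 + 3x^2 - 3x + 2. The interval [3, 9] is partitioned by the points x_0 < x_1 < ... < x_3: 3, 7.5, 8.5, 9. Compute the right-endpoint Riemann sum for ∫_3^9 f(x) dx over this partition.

-1907.6875

Subinterval widths: 4.5, 1, 0.5.
Right endpoints: 7.5, 8.5, 9.
f(7.5) = -273.625, f(8.5) = -420.875, f(9) = -511.
Sum = Σ Δx_i · f(x_i).
Sum = -1907.6875.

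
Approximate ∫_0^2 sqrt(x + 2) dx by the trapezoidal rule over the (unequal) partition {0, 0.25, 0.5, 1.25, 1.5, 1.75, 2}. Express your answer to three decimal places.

3.446

Subinterval widths: 0.25, 0.25, 0.75, 0.25, 0.25, 0.25.
f(0) ≈ 1.414, f(0.25) ≈ 1.500, f(0.5) ≈ 1.581, f(1.25) ≈ 1.803, f(1.5) ≈ 1.871, f(1.75) ≈ 1.936, f(2) ≈ 2.000.
On each subinterval the trapezoid contributes (Δx_i/2)·[f(x_{i-1}) + f(x_i)].
Sum ≈ 3.446.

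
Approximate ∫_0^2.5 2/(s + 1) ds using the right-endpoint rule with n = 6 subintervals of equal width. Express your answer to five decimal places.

Δs = (2.5 − 0)/6 = 5/12.
Right endpoints: 5/12, 5/6, 1.25, 5/3, 25/12, 2.5.
f(5/12) = 24/17, f(5/6) = 12/11, f(1.25) = 8/9, f(5/3) = 0.75, f(25/12) = 24/37, f(2.5) = 4/7.
Sum = Δs · [f(5/12) + f(5/6) + f(1.25) + ...].
Sum ≈ 2.23402.

2.23402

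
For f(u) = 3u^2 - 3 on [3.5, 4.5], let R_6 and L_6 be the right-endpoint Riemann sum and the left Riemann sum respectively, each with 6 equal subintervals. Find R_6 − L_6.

R_6 ≈ 47.263889.
L_6 ≈ 43.263889.
R_6 − L_6 = 4.

4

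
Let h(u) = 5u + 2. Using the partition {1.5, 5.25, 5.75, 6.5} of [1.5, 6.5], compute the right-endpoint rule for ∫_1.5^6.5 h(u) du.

Subinterval widths: 3.75, 0.5, 0.75.
Right endpoints: 5.25, 5.75, 6.5.
h(5.25) = 28.25, h(5.75) = 30.75, h(6.5) = 34.5.
Sum = Σ Δu_i · h(u_i).
Sum = 147.1875.

147.1875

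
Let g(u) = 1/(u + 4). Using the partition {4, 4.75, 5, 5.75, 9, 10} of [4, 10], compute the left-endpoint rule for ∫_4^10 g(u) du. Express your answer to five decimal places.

0.61591

Subinterval widths: 0.75, 0.25, 0.75, 3.25, 1.
Left endpoints: 4, 4.75, 5, 5.75, 9.
g(4) = 0.125, g(4.75) = 4/35, g(5) = 1/9, g(5.75) = 4/39, g(9) = 1/13.
Sum = Σ Δu_i · g(u_i).
Sum ≈ 0.61591.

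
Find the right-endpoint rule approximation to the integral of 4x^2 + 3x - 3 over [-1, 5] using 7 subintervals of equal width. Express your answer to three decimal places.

Δx = (5 − (-1))/7 = 6/7.
Right endpoints: -1/7, 5/7, 11/7, 17/7, 23/7, 29/7, 5.
f(-1/7) = -164/49, f(5/7) = 58/49, f(11/7) = 568/49, f(17/7) = 1366/49, f(23/7) = 2452/49, f(29/7) = 3826/49, f(5) = 112.
Sum = Δx · [f(-1/7) + f(5/7) + f(11/7) + ...].
Sum ≈ 237.796.

237.796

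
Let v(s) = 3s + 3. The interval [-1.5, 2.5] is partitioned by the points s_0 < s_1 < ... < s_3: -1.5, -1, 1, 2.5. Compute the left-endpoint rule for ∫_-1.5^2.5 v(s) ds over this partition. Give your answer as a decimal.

Subinterval widths: 0.5, 2, 1.5.
Left endpoints: -1.5, -1, 1.
v(-1.5) = -1.5, v(-1) = 0, v(1) = 6.
Sum = Σ Δs_i · v(s_i).
Sum = 8.25.

8.25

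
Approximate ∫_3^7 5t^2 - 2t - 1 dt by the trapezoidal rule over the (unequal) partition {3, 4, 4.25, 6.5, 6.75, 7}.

Subinterval widths: 1, 0.25, 2.25, 0.25, 0.25.
f(3) = 38, f(4) = 71, f(4.25) = 80.8125, f(6.5) = 197.25, f(6.75) = 213.3125, f(7) = 230.
On each subinterval the trapezoid contributes (Δt_i/2)·[f(t_{i-1}) + f(t_i)].
Sum = 493.03125.

493.03125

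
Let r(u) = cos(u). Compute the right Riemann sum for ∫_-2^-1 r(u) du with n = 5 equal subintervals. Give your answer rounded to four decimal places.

Δu = (-1 − (-2))/5 = 0.2.
Right endpoints: -1.8, -1.6, -1.4, -1.2, -1.
r(-1.8) ≈ -0.2272, r(-1.6) ≈ -0.0292, r(-1.4) ≈ 0.1700, r(-1.2) ≈ 0.3624, r(-1) ≈ 0.5403.
Sum = Δu · [r(-1.8) + r(-1.6) + r(-1.4) + r(-1.2) + r(-1)].
Sum ≈ 0.1632.

0.1632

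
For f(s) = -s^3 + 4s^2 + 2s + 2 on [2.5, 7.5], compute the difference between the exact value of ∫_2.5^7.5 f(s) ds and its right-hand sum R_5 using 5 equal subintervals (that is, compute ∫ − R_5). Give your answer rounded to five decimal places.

Exact integral: ∫_2.5^7.5 f(s) ds ≈ -179.5833333.
R_5 = -286.875.
Error ≈ -179.5833333 − (-286.875) ≈ 107.29167.

107.29167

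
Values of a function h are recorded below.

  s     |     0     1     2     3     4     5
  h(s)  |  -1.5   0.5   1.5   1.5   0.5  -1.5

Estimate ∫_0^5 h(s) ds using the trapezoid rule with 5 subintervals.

2.5

Δs = 1.
T_5 = (1/2)·[(-1.5) + 2·0.5 + 2·1.5 + 2·1.5 + 2·0.5 + (-1.5)] = 2.5.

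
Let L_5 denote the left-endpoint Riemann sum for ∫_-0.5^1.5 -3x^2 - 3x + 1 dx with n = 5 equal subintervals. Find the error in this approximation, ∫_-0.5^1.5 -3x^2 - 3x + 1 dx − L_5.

-2.24

Exact integral: ∫_-0.5^1.5 f(x) dx = -4.5.
L_5 = -2.26.
Error = -4.5 − (-2.26) = -2.24.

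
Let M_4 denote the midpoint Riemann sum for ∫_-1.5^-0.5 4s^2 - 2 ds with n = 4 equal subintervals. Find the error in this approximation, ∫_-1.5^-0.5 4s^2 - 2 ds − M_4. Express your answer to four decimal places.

0.0208

Exact integral: ∫_-1.5^-0.5 f(s) ds ≈ 2.333333.
M_4 = 2.3125.
Error ≈ 2.333333 − 2.3125 ≈ 0.0208.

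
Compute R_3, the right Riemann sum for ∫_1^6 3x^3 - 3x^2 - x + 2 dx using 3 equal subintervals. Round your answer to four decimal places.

Δx = (6 − 1)/3 = 5/3.
Right endpoints: 8/3, 13/3, 6.
f(8/3) = 314/9, f(13/3) = 1669/9, f(6) = 536.
Sum = Δx · [f(8/3) + f(13/3) + f(6)].
Sum ≈ 1260.5556.

1260.5556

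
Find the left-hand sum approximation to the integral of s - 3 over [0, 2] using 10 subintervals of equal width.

Δs = (2 − 0)/10 = 0.2.
Left endpoints: 0, 0.2, 0.4, 0.6, 0.8, 1, 1.2, 1.4, 1.6, 1.8.
f(0) = -3, f(0.2) = -2.8, f(0.4) = -2.6, f(0.6) = -2.4, f(0.8) = -2.2, f(1) = -2, f(1.2) = -1.8, f(1.4) = -1.6, f(1.6) = -1.4, f(1.8) = -1.2.
Sum = Δs · [f(0) + f(0.2) + f(0.4) + ...].
Sum = -4.2.

-4.2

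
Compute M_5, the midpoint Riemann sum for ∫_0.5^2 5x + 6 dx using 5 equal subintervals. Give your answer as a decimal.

18.375

Δx = (2 − 0.5)/5 = 0.3.
Midpoints: 0.65, 0.95, 1.25, 1.55, 1.85.
f(0.65) = 9.25, f(0.95) = 10.75, f(1.25) = 12.25, f(1.55) = 13.75, f(1.85) = 15.25.
Sum = Δx · [f(0.65) + f(0.95) + f(1.25) + f(1.55) + f(1.85)].
Sum = 18.375.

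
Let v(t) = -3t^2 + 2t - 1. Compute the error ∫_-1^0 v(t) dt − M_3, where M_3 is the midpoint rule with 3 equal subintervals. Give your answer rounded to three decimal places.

-0.028

Exact integral: ∫_-1^0 v(t) dt = -3.
M_3 ≈ -2.97222.
Error ≈ -3 − (-2.97222) ≈ -0.028.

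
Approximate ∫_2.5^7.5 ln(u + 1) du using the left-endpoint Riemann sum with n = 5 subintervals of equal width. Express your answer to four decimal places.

Δu = (7.5 − 2.5)/5 = 1.
Left endpoints: 2.5, 3.5, 4.5, 5.5, 6.5.
f(2.5) ≈ 1.2528, f(3.5) ≈ 1.5041, f(4.5) ≈ 1.7047, f(5.5) ≈ 1.8718, f(6.5) ≈ 2.0149.
Sum = Δu · [f(2.5) + f(3.5) + f(4.5) + f(5.5) + f(6.5)].
Sum ≈ 8.3483.

8.3483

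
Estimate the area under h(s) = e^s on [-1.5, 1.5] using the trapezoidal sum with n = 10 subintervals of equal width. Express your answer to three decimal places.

4.290

Δs = (1.5 − (-1.5))/10 = 0.3.
h(-1.5) ≈ 0.223, h(-1.2) ≈ 0.301, h(-0.9) ≈ 0.407, h(-0.6) ≈ 0.549, h(-0.3) ≈ 0.741, h(0) ≈ 1.000, h(0.3) ≈ 1.350, h(0.6) ≈ 1.822, h(0.9) ≈ 2.460, h(1.2) ≈ 3.320, h(1.5) ≈ 4.482.
T_10 = (Δs/2)·[h(s_0) + 2h(s_1) + ... + 2h(s_{9}) + h(s_10)].
Sum ≈ 4.290.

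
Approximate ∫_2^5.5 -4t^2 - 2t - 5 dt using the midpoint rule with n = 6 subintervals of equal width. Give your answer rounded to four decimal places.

Δt = (5.5 − 2)/6 = 7/12.
Midpoints: 55/24, 2.875, 83/24, 97/24, 4.625, 125/24.
f(55/24) = -4405/144, f(2.875) = -43.8125, f(83/24) = -8605/144, f(97/24) = -11293/144, f(4.625) = -99.8125, f(125/24) = -17845/144.
Sum = Δt · [f(55/24) + f(2.875) + f(83/24) + ...].
Sum ≈ -254.5197.

-254.5197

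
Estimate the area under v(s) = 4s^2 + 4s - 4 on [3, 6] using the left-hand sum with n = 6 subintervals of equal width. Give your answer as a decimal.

Δs = (6 − 3)/6 = 0.5.
Left endpoints: 3, 3.5, 4, 4.5, 5, 5.5.
v(3) = 44, v(3.5) = 59, v(4) = 76, v(4.5) = 95, v(5) = 116, v(5.5) = 139.
Sum = Δs · [v(3) + v(3.5) + v(4) + ...].
Sum = 264.5.

264.5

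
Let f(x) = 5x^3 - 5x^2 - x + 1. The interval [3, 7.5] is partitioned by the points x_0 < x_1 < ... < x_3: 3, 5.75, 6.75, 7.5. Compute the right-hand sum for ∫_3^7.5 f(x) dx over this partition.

4816.72265625

Subinterval widths: 2.75, 1, 0.75.
Right endpoints: 5.75, 6.75, 7.5.
f(5.75) = 780.484375, f(6.75) = 1304.171875, f(7.5) = 1821.625.
Sum = Σ Δx_i · f(x_i).
Sum = 4816.72265625.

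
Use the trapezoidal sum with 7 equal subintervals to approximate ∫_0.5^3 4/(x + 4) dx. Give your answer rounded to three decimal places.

Δx = (3 − 0.5)/7 = 5/14.
f(0.5) = 8/9, f(6/7) = 14/17, f(17/14) = 56/73, f(11/7) = 28/39, f(27/14) = 56/83, f(16/7) = 7/11, f(37/14) = 56/93, f(3) = 4/7.
T_7 = (Δx/2)·[f(x_0) + 2f(x_1) + ... + 2f(x_{6}) + f(x_7)].
Sum ≈ 1.769.

1.769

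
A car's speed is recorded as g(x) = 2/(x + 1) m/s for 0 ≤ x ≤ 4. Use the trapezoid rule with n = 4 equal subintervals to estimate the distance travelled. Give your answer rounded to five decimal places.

Δx = (4 − 0)/4 = 1.
g(0) = 2, g(1) = 1, g(2) = 2/3, g(3) = 0.5, g(4) = 0.4.
T_4 = (Δx/2)·[g(x_0) + 2g(x_1) + 2g(x_2) + 2g(x_3) + g(x_4)].
Sum ≈ 3.36667.

3.36667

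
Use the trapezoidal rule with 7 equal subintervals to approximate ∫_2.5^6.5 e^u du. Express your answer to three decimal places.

Δu = (6.5 − 2.5)/7 = 4/7.
f(2.5) ≈ 12.182, f(43/14) ≈ 21.573, f(51/14) ≈ 38.201, f(59/14) ≈ 67.646, f(67/14) ≈ 119.787, f(75/14) ≈ 212.118, f(83/14) ≈ 375.618, f(6.5) ≈ 665.142.
T_7 = (Δu/2)·[f(u_0) + 2f(u_1) + ... + 2f(u_{6}) + f(u_7)].
Sum ≈ 670.631.

670.631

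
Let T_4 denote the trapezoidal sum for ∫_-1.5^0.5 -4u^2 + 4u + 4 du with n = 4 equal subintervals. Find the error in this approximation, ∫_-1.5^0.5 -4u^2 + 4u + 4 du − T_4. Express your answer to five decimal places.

0.33333

Exact integral: ∫_-1.5^0.5 f(u) du ≈ -0.6666667.
T_4 = -1.
Error ≈ -0.6666667 − (-1) ≈ 0.33333.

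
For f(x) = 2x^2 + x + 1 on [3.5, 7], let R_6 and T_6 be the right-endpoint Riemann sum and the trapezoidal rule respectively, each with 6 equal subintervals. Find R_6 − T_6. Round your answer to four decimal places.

R_6 ≈ 244.813657.
T_6 ≈ 222.355324.
R_6 − T_6 ≈ 22.4583.

22.4583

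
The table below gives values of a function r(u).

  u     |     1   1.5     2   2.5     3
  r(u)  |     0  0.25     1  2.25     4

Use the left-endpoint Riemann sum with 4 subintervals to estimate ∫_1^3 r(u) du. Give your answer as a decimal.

Δu = 0.5.
Sum = 0.5·[0 + 0.25 + 1 + 2.25] = 1.75.

1.75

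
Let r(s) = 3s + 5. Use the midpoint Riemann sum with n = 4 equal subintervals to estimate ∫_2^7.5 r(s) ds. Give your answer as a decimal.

105.875

Δs = (7.5 − 2)/4 = 1.375.
Midpoints: 2.6875, 4.0625, 5.4375, 6.8125.
r(2.6875) = 13.0625, r(4.0625) = 17.1875, r(5.4375) = 21.3125, r(6.8125) = 25.4375.
Sum = Δs · [r(2.6875) + r(4.0625) + r(5.4375) + r(6.8125)].
Sum = 105.875.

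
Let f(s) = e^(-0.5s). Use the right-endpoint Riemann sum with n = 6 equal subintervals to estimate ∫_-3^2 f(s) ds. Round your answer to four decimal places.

Δs = (2 − (-3))/6 = 5/6.
Right endpoints: -13/6, -4/3, -0.5, 1/3, 7/6, 2.
f(-13/6) ≈ 2.9545, f(-4/3) ≈ 1.9477, f(-0.5) ≈ 1.2840, f(1/3) ≈ 0.8465, f(7/6) ≈ 0.5580, f(2) ≈ 0.3679.
Sum = Δs · [f(-13/6) + f(-4/3) + f(-0.5) + ...].
Sum ≈ 6.6322.

6.6322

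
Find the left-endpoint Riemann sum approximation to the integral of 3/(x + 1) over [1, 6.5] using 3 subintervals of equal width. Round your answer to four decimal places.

Δx = (6.5 − 1)/3 = 11/6.
Left endpoints: 1, 17/6, 14/3.
f(1) = 1.5, f(17/6) = 18/23, f(14/3) = 9/17.
Sum = Δx · [f(1) + f(17/6) + f(14/3)].
Sum ≈ 5.1554.

5.1554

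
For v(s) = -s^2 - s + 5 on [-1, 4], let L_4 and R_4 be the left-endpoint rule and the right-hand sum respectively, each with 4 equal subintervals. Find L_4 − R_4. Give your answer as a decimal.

25

L_4 = 7.03125.
R_4 = -17.96875.
L_4 − R_4 = 25.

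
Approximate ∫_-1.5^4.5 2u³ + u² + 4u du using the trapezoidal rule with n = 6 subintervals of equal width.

Δu = (4.5 − (-1.5))/6 = 1.
f(-1.5) = -10.5, f(-0.5) = -2, f(0.5) = 2.5, f(1.5) = 15, f(2.5) = 47.5, f(3.5) = 112, f(4.5) = 220.5.
T_6 = (Δu/2)·[f(u_0) + 2f(u_1) + ... + 2f(u_{5}) + f(u_6)].
Sum = 280.

280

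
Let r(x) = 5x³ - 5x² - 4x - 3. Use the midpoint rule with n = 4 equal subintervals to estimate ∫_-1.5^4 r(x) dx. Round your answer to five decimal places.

Δx = (4 − (-1.5))/4 = 1.375.
Midpoints: -0.8125, 0.5625, 1.9375, 3.3125.
r(-0.8125) = -23481/4096, r(0.5625) = -24339/4096, r(1.9375) = 28043/4096, r(3.3125) = 453105/4096.
Sum = Δx · [r(-0.8125) + r(0.5625) + r(1.9375) + r(3.3125)].
Sum ≈ 145.46533.

145.46533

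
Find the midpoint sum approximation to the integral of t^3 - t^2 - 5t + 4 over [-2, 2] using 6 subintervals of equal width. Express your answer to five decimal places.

10.81481

Δt = (2 − (-2))/6 = 2/3.
Midpoints: -5/3, -1, -1/3, 1/3, 1, 5/3.
f(-5/3) = 133/27, f(-1) = 7, f(-1/3) = 149/27, f(1/3) = 61/27, f(1) = -1, f(5/3) = -67/27.
Sum = Δt · [f(-5/3) + f(-1) + f(-1/3) + ...].
Sum ≈ 10.81481.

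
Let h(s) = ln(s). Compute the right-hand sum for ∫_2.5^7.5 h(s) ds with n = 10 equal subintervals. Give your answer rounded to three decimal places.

8.090

Δs = (7.5 − 2.5)/10 = 0.5.
Right endpoints: 3, 3.5, 4, 4.5, 5, 5.5, 6, 6.5, 7, 7.5.
h(3) ≈ 1.099, h(3.5) ≈ 1.253, h(4) ≈ 1.386, h(4.5) ≈ 1.504, h(5) ≈ 1.609, h(5.5) ≈ 1.705, h(6) ≈ 1.792, h(6.5) ≈ 1.872, h(7) ≈ 1.946, h(7.5) ≈ 2.015.
Sum = Δs · [h(3) + h(3.5) + h(4) + ...].
Sum ≈ 8.090.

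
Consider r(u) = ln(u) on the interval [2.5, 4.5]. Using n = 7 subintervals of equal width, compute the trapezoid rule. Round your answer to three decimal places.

2.476

Δu = (4.5 − 2.5)/7 = 2/7.
r(2.5) ≈ 0.916, r(39/14) ≈ 1.025, r(43/14) ≈ 1.122, r(47/14) ≈ 1.211, r(51/14) ≈ 1.293, r(55/14) ≈ 1.368, r(59/14) ≈ 1.438, r(4.5) ≈ 1.504.
T_7 = (Δu/2)·[r(u_0) + 2r(u_1) + ... + 2r(u_{6}) + r(u_7)].
Sum ≈ 2.476.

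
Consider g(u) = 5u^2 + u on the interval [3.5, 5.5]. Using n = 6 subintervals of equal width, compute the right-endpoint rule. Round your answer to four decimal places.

230.3519

Δu = (5.5 − 3.5)/6 = 1/3.
Right endpoints: 23/6, 25/6, 4.5, 29/6, 31/6, 5.5.
g(23/6) = 2783/36, g(25/6) = 3275/36, g(4.5) = 105.75, g(29/6) = 4379/36, g(31/6) = 4991/36, g(5.5) = 156.75.
Sum = Δu · [g(23/6) + g(25/6) + g(4.5) + ...].
Sum ≈ 230.3519.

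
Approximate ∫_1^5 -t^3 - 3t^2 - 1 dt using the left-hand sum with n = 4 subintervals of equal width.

Δt = (5 − 1)/4 = 1.
Left endpoints: 1, 2, 3, 4.
f(1) = -5, f(2) = -21, f(3) = -55, f(4) = -113.
Sum = Δt · [f(1) + f(2) + f(3) + f(4)].
Sum = -194.

-194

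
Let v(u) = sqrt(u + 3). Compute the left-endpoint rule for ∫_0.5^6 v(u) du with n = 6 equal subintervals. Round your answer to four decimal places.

Δu = (6 − 0.5)/6 = 11/12.
Left endpoints: 0.5, 17/12, 7/3, 3.25, 25/6, 61/12.
v(0.5) ≈ 1.8708, v(17/12) ≈ 2.1016, v(7/3) ≈ 2.3094, v(3.25) ≈ 2.5000, v(25/6) ≈ 2.6771, v(61/12) ≈ 2.8431.
Sum = Δu · [v(0.5) + v(17/12) + v(7/3) + ...].
Sum ≈ 13.1102.

13.1102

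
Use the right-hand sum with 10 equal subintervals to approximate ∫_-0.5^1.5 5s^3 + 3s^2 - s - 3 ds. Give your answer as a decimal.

Δs = (1.5 − (-0.5))/10 = 0.2.
Right endpoints: -0.3, -0.1, 0.1, 0.3, 0.5, 0.7, 0.9, 1.1, 1.3, 1.5.
f(-0.3) = -2.565, f(-0.1) = -2.875, f(0.1) = -3.065, f(0.3) = -2.895, f(0.5) = -2.125, f(0.7) = -0.515, f(0.9) = 2.175, f(1.1) = 6.185, f(1.3) = 11.755, f(1.5) = 19.125.
Sum = Δs · [f(-0.3) + f(-0.1) + f(0.1) + ...].
Sum = 5.04.

5.04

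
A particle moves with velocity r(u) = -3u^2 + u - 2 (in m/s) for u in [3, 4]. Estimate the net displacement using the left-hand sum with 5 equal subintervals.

-33.52

Δu = (4 − 3)/5 = 0.2.
Left endpoints: 3, 3.2, 3.4, 3.6, 3.8.
r(3) = -26, r(3.2) = -29.52, r(3.4) = -33.28, r(3.6) = -37.28, r(3.8) = -41.52.
Sum = Δu · [r(3) + r(3.2) + r(3.4) + r(3.6) + r(3.8)].
Sum = -33.52.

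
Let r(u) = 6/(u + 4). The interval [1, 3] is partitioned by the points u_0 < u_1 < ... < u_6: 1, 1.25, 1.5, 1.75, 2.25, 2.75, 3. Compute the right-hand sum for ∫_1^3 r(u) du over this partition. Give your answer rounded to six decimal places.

Subinterval widths: 0.25, 0.25, 0.25, 0.5, 0.5, 0.25.
Right endpoints: 1.25, 1.5, 1.75, 2.25, 2.75, 3.
r(1.25) = 8/7, r(1.5) = 12/11, r(1.75) = 24/23, r(2.25) = 0.96, r(2.75) = 8/9, r(3) = 6/7.
Sum = Σ Δu_i · r(u_i).
Sum ≈ 1.958041.

1.958041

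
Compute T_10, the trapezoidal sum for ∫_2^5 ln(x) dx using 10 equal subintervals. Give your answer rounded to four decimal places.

Δx = (5 − 2)/10 = 0.3.
f(2) ≈ 0.6931, f(2.3) ≈ 0.8329, f(2.6) ≈ 0.9555, f(2.9) ≈ 1.0647, f(3.2) ≈ 1.1632, f(3.5) ≈ 1.2528, f(3.8) ≈ 1.3350, f(4.1) ≈ 1.4110, f(4.4) ≈ 1.4816, f(4.7) ≈ 1.5476, f(5) ≈ 1.6094.
T_10 = (Δx/2)·[f(x_0) + 2f(x_1) + ... + 2f(x_{9}) + f(x_10)].
Sum ≈ 3.6586.

3.6586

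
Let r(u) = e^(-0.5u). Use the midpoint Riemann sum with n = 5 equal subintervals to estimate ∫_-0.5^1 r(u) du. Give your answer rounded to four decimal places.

Δu = (1 − (-0.5))/5 = 0.3.
Midpoints: -0.35, -0.05, 0.25, 0.55, 0.85.
r(-0.35) ≈ 1.1912, r(-0.05) ≈ 1.0253, r(0.25) ≈ 0.8825, r(0.55) ≈ 0.7596, r(0.85) ≈ 0.6538.
Sum = Δu · [r(-0.35) + r(-0.05) + r(0.25) + r(0.55) + r(0.85)].
Sum ≈ 1.3537.

1.3537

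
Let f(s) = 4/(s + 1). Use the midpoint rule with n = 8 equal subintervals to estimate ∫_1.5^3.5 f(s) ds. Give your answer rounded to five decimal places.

2.35000

Δs = (3.5 − 1.5)/8 = 0.25.
Midpoints: 1.625, 1.875, 2.125, 2.375, 2.625, 2.875, 3.125, 3.375.
f(1.625) = 32/21, f(1.875) = 32/23, f(2.125) = 1.28, f(2.375) = 32/27, f(2.625) = 32/29, f(2.875) = 32/31, f(3.125) = 32/33, f(3.375) = 32/35.
Sum = Δs · [f(1.625) + f(1.875) + f(2.125) + ...].
Sum ≈ 2.35000.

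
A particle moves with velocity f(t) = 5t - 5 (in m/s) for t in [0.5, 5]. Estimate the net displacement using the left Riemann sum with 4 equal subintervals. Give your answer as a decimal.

26.71875

Δt = (5 − 0.5)/4 = 1.125.
Left endpoints: 0.5, 1.625, 2.75, 3.875.
f(0.5) = -2.5, f(1.625) = 3.125, f(2.75) = 8.75, f(3.875) = 14.375.
Sum = Δt · [f(0.5) + f(1.625) + f(2.75) + f(3.875)].
Sum = 26.71875.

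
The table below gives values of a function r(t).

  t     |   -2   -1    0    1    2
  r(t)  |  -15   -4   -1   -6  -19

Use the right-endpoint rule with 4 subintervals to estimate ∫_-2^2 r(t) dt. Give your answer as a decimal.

-30

Δt = 1.
Sum = 1·[(-4) + (-1) + (-6) + (-19)] = -30.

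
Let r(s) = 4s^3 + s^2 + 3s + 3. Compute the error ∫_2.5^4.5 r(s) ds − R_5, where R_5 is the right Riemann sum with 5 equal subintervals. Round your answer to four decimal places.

Exact integral: ∫_2.5^4.5 r(s) ds ≈ 423.166667.
R_5 = 489.86.
Error ≈ 423.166667 − 489.86 ≈ -66.6933.

-66.6933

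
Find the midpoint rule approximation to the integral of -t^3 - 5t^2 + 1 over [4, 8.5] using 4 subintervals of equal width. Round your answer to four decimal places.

Δt = (8.5 − 4)/4 = 1.125.
Midpoints: 4.5625, 5.6875, 6.8125, 7.9375.
f(4.5625) = -811241/4096, f(5.6875) = -1411955/4096, f(6.8125) = -2241413/4096, f(7.9375) = -3334607/4096.
Sum = Δt · [f(4.5625) + f(5.6875) + f(6.8125) + f(7.9375)].
Sum ≈ -2142.1187.

-2142.1187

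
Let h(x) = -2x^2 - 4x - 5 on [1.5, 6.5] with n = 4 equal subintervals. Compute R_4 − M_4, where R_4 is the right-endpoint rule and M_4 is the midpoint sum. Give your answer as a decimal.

-66.40625

R_4 = -350.9375.
M_4 = -284.53125.
R_4 − M_4 = -66.40625.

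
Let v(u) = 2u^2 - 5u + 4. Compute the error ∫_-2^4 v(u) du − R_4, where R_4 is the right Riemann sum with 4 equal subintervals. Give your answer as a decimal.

Exact integral: ∫_-2^4 v(u) du = 42.
R_4 = 42.
Error = 42 − 42 = 0.

0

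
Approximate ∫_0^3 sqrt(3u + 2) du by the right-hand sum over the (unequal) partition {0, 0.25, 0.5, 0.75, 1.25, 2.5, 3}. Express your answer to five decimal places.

Subinterval widths: 0.25, 0.25, 0.25, 0.5, 1.25, 0.5.
Right endpoints: 0.25, 0.5, 0.75, 1.25, 2.5, 3.
f(0.25) ≈ 1.65831, f(0.5) ≈ 1.87083, f(0.75) ≈ 2.06155, f(1.25) ≈ 2.39792, f(2.5) ≈ 3.08221, f(3) ≈ 3.31662.
Sum = Σ Δu_i · f(u_i).
Sum ≈ 8.10770.

8.10770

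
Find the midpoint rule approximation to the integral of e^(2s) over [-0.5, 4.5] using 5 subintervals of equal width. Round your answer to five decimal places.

3447.37399

Δs = (4.5 − (-0.5))/5 = 1.
Midpoints: 0, 1, 2, 3, 4.
f(0) ≈ 1.00000, f(1) ≈ 7.38906, f(2) ≈ 54.59815, f(3) ≈ 403.42879, f(4) ≈ 2980.95799.
Sum = Δs · [f(0) + f(1) + f(2) + f(3) + f(4)].
Sum ≈ 3447.37399.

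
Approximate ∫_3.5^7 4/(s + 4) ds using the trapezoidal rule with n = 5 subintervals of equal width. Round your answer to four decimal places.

Δs = (7 − 3.5)/5 = 0.7.
f(3.5) = 8/15, f(4.2) = 20/41, f(4.9) = 40/89, f(5.6) = 5/12, f(6.3) = 40/103, f(7) = 4/11.
T_5 = (Δs/2)·[f(s_0) + 2f(s_1) + ... + 2f(s_{4}) + f(s_5)].
Sum ≈ 1.5335.

1.5335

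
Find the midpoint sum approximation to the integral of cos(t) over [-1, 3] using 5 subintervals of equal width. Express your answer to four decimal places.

1.0093

Δt = (3 − (-1))/5 = 0.8.
Midpoints: -0.6, 0.2, 1, 1.8, 2.6.
f(-0.6) ≈ 0.8253, f(0.2) ≈ 0.9801, f(1) ≈ 0.5403, f(1.8) ≈ -0.2272, f(2.6) ≈ -0.8569.
Sum = Δt · [f(-0.6) + f(0.2) + f(1) + f(1.8) + f(2.6)].
Sum ≈ 1.0093.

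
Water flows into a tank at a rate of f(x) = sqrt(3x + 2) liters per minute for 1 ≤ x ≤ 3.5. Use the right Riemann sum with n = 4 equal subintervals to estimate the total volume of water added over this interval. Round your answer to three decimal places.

7.734

Δx = (3.5 − 1)/4 = 0.625.
Right endpoints: 1.625, 2.25, 2.875, 3.5.
f(1.625) ≈ 2.622, f(2.25) ≈ 2.958, f(2.875) ≈ 3.260, f(3.5) ≈ 3.536.
Sum = Δx · [f(1.625) + f(2.25) + f(2.875) + f(3.5)].
Sum ≈ 7.734.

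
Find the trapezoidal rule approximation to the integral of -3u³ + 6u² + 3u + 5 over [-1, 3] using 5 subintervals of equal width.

26.72

Δu = (3 − (-1))/5 = 0.8.
f(-1) = 11, f(-0.2) = 4.664, f(0.6) = 8.312, f(1.4) = 12.728, f(2.2) = 8.696, f(3) = -13.
T_5 = (Δu/2)·[f(u_0) + 2f(u_1) + ... + 2f(u_{4}) + f(u_5)].
Sum = 26.72.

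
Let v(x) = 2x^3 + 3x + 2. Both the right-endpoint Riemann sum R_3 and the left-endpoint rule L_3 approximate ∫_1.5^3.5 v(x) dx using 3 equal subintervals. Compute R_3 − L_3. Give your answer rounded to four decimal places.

56.6667

R_3 ≈ 122.055556.
L_3 ≈ 65.388889.
R_3 − L_3 ≈ 56.6667.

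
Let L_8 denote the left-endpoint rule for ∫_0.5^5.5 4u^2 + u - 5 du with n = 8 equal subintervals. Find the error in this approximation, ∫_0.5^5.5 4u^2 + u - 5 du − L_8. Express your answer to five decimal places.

37.76042

Exact integral: ∫_0.5^5.5 f(u) du ≈ 211.6666667.
L_8 = 173.90625.
Error ≈ 211.6666667 − 173.90625 ≈ 37.76042.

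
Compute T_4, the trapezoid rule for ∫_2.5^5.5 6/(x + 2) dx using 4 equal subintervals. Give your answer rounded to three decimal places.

Δx = (5.5 − 2.5)/4 = 0.75.
f(2.5) = 4/3, f(3.25) = 8/7, f(4) = 1, f(4.75) = 8/9, f(5.5) = 0.8.
T_4 = (Δx/2)·[f(x_0) + 2f(x_1) + 2f(x_2) + 2f(x_3) + f(x_4)].
Sum ≈ 3.074.

3.074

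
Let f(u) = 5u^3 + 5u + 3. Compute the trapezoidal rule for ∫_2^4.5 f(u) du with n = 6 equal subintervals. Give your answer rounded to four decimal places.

Δu = (4.5 − 2)/6 = 5/12.
f(2) = 53, f(29/12) = 148009/1728, f(17/6) = 28273/216, f(3.25) = 190.890625, f(11/3) = 7231/27, f(49/12) = 628709/1728, f(4.5) = 481.125.
T_6 = (Δu/2)·[f(u_0) + 2f(u_1) + ... + 2f(u_{5}) + f(u_6)].
Sum ≈ 544.2296.

544.2296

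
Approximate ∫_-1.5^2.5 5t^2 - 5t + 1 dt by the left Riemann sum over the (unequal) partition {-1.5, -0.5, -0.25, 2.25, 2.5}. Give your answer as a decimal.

Subinterval widths: 1, 0.25, 2.5, 0.25.
Left endpoints: -1.5, -0.5, -0.25, 2.25.
f(-1.5) = 19.75, f(-0.5) = 4.75, f(-0.25) = 2.5625, f(2.25) = 15.0625.
Sum = Σ Δt_i · f(t_i).
Sum = 31.109375.

31.109375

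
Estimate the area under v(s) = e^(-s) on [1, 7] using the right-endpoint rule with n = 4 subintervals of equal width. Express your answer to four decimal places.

Δs = (7 − 1)/4 = 1.5.
Right endpoints: 2.5, 4, 5.5, 7.
v(2.5) ≈ 0.0821, v(4) ≈ 0.0183, v(5.5) ≈ 0.0041, v(7) ≈ 0.0009.
Sum = Δs · [v(2.5) + v(4) + v(5.5) + v(7)].
Sum ≈ 0.1581.

0.1581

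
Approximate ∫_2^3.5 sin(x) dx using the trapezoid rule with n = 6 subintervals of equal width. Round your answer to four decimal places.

0.5176

Δx = (3.5 − 2)/6 = 0.25.
f(2) ≈ 0.9093, f(2.25) ≈ 0.7781, f(2.5) ≈ 0.5985, f(2.75) ≈ 0.3817, f(3) ≈ 0.1411, f(3.25) ≈ -0.1082, f(3.5) ≈ -0.3508.
T_6 = (Δx/2)·[f(x_0) + 2f(x_1) + ... + 2f(x_{5}) + f(x_6)].
Sum ≈ 0.5176.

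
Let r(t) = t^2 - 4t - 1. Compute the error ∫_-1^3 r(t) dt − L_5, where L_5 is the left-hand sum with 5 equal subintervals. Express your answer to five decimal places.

-3.62667

Exact integral: ∫_-1^3 r(t) dt ≈ -10.6666667.
L_5 = -7.04.
Error ≈ -10.6666667 − (-7.04) ≈ -3.62667.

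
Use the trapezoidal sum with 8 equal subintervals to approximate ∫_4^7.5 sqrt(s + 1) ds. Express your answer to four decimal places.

9.0666

Δs = (7.5 − 4)/8 = 0.4375.
f(4) ≈ 2.2361, f(4.4375) ≈ 2.3318, f(4.875) ≈ 2.4238, f(5.3125) ≈ 2.5125, f(5.75) ≈ 2.5981, f(6.1875) ≈ 2.6810, f(6.625) ≈ 2.7613, f(7.0625) ≈ 2.8395, f(7.5) ≈ 2.9155.
T_8 = (Δs/2)·[f(s_0) + 2f(s_1) + ... + 2f(s_{7}) + f(s_8)].
Sum ≈ 9.0666.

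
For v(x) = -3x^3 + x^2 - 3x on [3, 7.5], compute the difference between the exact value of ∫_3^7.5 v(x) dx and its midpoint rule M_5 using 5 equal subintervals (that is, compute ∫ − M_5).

-14.0484375

Exact integral: ∫_3^7.5 v(x) dx = -2251.546875.
M_5 = -2237.4984375.
Error = -2251.546875 − (-2237.4984375) = -14.0484375.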